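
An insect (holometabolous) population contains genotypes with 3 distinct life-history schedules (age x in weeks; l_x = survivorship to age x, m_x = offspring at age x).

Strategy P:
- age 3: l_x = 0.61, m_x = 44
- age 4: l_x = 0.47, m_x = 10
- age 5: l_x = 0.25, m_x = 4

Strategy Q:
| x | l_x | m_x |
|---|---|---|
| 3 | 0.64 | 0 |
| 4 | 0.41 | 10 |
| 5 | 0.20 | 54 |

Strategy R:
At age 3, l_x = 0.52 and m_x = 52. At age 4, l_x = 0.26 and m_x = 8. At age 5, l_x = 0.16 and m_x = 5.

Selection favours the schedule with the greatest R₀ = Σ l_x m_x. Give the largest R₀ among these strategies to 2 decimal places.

32.54

Strategy P: R₀ = 0.61×44 + 0.47×10 + 0.25×4 = 32.5400
Strategy Q: R₀ = 0.64×0 + 0.41×10 + 0.20×54 = 14.9000
Strategy R: R₀ = 0.52×52 + 0.26×8 + 0.16×5 = 29.9200
Highest R₀: strategy P with 32.5400.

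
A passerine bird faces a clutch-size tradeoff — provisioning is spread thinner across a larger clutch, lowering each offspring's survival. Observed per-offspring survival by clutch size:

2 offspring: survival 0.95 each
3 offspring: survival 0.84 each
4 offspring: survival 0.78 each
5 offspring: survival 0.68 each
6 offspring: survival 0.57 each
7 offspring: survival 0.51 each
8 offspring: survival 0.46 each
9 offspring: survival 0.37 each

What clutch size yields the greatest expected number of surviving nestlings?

8

Expected surviving nestlings = c × s(c):
  c=2: 2 × 0.95 = 1.900
  c=3: 3 × 0.84 = 2.520
  c=4: 4 × 0.78 = 3.120
  c=5: 5 × 0.68 = 3.400
  c=6: 6 × 0.57 = 3.420
  c=7: 7 × 0.51 = 3.570
  c=8: 8 × 0.46 = 3.680
  c=9: 9 × 0.37 = 3.330
Maximum at c = 8 (3.680 surviving nestlings).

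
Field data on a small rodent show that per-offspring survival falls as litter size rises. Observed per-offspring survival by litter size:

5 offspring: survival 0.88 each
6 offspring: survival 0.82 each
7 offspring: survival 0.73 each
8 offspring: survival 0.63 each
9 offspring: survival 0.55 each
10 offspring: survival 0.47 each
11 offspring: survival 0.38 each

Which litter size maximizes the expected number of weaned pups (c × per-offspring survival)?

7

Expected weaned pups = c × s(c):
  c=5: 5 × 0.88 = 4.400
  c=6: 6 × 0.82 = 4.920
  c=7: 7 × 0.73 = 5.110
  c=8: 8 × 0.63 = 5.040
  c=9: 9 × 0.55 = 4.950
  c=10: 10 × 0.47 = 4.700
  c=11: 11 × 0.38 = 4.180
Maximum at c = 7 (5.110 weaned pups).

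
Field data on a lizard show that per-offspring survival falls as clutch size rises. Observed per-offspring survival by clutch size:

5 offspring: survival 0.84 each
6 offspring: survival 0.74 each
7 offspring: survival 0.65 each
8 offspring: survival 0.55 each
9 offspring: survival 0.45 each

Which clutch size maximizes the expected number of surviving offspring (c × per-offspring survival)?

7

Expected surviving offspring = c × s(c):
  c=5: 5 × 0.84 = 4.200
  c=6: 6 × 0.74 = 4.440
  c=7: 7 × 0.65 = 4.550
  c=8: 8 × 0.55 = 4.400
  c=9: 9 × 0.45 = 4.050
Maximum at c = 7 (4.550 surviving offspring).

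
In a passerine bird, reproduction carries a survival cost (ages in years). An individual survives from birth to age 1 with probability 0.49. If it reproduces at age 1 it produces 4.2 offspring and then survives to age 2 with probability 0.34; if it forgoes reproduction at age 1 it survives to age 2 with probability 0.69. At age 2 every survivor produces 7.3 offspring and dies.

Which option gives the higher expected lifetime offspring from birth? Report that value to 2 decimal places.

breed at age 1: R₀ = 0.49 × (4.2 + 0.34 × 7.3) = 0.49 × 6.6820 = 3.2742
delay to age 2: R₀ = 0.49 × (0.69 × 7.3) = 0.49 × 5.0370 = 2.4681
Higher: breed at age 1 (3.2742).

3.27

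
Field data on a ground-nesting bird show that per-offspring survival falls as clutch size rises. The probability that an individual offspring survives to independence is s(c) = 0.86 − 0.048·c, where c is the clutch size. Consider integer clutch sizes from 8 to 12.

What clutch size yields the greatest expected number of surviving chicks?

9

Expected surviving chicks = c × s(c):
  c=8: 8 × 0.476 = 3.808
  c=9: 9 × 0.428 = 3.852
  c=10: 10 × 0.380 = 3.800
  c=11: 11 × 0.332 = 3.652
  c=12: 12 × 0.284 = 3.408
Maximum at c = 9 (3.852 surviving chicks).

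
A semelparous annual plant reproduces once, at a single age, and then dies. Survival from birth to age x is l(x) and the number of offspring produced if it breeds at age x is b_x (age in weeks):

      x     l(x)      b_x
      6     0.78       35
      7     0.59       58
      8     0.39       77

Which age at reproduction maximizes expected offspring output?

7

Expected offspring if breeding at age x = l(x) × b_x:
  age 6: 0.78 × 35 = 27.300
  age 7: 0.59 × 58 = 34.220
  age 8: 0.39 × 77 = 30.030
Maximum at age 7 (34.220).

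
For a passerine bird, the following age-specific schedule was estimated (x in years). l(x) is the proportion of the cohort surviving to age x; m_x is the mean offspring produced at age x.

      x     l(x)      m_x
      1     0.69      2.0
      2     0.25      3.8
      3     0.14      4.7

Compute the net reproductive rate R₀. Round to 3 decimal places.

2.988

R₀ = Σ l(x) m_x:
  age 1: 0.69 × 2.0 = 1.3800
  age 2: 0.25 × 3.8 = 0.9500
  age 3: 0.14 × 4.7 = 0.6580
R₀ = 1.3800 + 0.9500 + 0.6580 = 2.9880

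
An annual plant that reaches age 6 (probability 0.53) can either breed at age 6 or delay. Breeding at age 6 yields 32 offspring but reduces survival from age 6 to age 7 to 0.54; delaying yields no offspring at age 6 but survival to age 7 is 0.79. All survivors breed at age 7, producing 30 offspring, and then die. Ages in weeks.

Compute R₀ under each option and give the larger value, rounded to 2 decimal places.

25.55

breed at age 6: R₀ = 0.53 × (32 + 0.54 × 30) = 0.53 × 48.2000 = 25.5460
delay to age 7: R₀ = 0.53 × (0.79 × 30) = 0.53 × 23.7000 = 12.5610
Higher: breed at age 6 (25.5460).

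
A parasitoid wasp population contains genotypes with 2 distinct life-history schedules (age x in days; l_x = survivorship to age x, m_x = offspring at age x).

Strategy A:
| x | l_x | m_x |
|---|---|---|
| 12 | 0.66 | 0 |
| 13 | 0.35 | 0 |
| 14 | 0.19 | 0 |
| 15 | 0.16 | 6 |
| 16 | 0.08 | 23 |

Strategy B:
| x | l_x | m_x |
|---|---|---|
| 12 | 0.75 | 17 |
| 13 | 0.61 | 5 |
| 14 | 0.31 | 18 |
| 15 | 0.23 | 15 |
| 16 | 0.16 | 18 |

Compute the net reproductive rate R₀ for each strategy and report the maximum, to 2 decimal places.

Strategy A: R₀ = 0.66×0 + 0.35×0 + 0.19×0 + 0.16×6 + 0.08×23 = 2.8000
Strategy B: R₀ = 0.75×17 + 0.61×5 + 0.31×18 + 0.23×15 + 0.16×18 = 27.7100
Highest R₀: strategy B with 27.7100.

27.71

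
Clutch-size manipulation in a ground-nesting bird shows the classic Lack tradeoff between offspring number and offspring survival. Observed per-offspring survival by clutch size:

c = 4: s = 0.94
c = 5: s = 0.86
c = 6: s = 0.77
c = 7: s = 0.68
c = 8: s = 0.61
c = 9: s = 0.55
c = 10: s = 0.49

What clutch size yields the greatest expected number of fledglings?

Expected fledglings = c × s(c):
  c=4: 4 × 0.94 = 3.760
  c=5: 5 × 0.86 = 4.300
  c=6: 6 × 0.77 = 4.620
  c=7: 7 × 0.68 = 4.760
  c=8: 8 × 0.61 = 4.880
  c=9: 9 × 0.55 = 4.950
  c=10: 10 × 0.49 = 4.900
Maximum at c = 9 (4.950 fledglings).

9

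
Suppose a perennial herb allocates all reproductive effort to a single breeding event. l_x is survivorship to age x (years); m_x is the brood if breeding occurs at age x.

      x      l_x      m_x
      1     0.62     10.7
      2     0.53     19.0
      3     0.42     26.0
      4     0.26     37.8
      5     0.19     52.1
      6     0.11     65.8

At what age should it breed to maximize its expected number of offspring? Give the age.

3

Expected offspring if breeding at age x = l_x × m_x:
  age 1: 0.62 × 10.7 = 6.634
  age 2: 0.53 × 19.0 = 10.070
  age 3: 0.42 × 26.0 = 10.920
  age 4: 0.26 × 37.8 = 9.828
  age 5: 0.19 × 52.1 = 9.899
  age 6: 0.11 × 65.8 = 7.238
Maximum at age 3 (10.920).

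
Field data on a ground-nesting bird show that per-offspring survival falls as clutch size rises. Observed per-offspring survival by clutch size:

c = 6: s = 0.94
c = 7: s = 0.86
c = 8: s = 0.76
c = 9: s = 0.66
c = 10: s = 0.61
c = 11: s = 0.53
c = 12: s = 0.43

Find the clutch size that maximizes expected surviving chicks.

10

Expected surviving chicks = c × s(c):
  c=6: 6 × 0.94 = 5.640
  c=7: 7 × 0.86 = 6.020
  c=8: 8 × 0.76 = 6.080
  c=9: 9 × 0.66 = 5.940
  c=10: 10 × 0.61 = 6.100
  c=11: 11 × 0.53 = 5.830
  c=12: 12 × 0.43 = 5.160
Maximum at c = 10 (6.100 surviving chicks).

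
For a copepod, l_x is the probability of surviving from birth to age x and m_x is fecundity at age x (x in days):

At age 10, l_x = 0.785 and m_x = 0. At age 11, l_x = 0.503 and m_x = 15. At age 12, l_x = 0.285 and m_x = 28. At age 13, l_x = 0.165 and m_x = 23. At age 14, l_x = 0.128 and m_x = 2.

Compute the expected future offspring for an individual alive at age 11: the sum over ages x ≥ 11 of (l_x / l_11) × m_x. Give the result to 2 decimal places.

l_11 = 0.503. Conditional survival from age 11 to x is l_x / l_11.
  x=11: (0.503/0.503) × 15 = 15.0000
  x=12: (0.285/0.503) × 28 = 15.8648
  x=13: (0.165/0.503) × 23 = 7.5447
  x=14: (0.128/0.503) × 2 = 0.5089
Sum = 15.0000 + 15.8648 + 7.5447 + 0.5089 = 38.9185

38.92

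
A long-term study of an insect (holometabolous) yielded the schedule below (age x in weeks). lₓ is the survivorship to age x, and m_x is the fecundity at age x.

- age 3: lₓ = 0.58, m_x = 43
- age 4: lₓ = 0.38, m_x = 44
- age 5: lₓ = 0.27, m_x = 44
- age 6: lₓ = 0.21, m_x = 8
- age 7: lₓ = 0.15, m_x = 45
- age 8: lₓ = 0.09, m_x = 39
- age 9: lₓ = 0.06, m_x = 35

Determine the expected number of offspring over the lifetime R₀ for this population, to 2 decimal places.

67.58

R₀ = Σ lₓ m_x:
  age 3: 0.58 × 43 = 24.9400
  age 4: 0.38 × 44 = 16.7200
  age 5: 0.27 × 44 = 11.8800
  age 6: 0.21 × 8 = 1.6800
  age 7: 0.15 × 45 = 6.7500
  age 8: 0.09 × 39 = 3.5100
  age 9: 0.06 × 35 = 2.1000
R₀ = 24.9400 + 16.7200 + 11.8800 + 1.6800 + 6.7500 + 3.5100 + 2.1000 = 67.5800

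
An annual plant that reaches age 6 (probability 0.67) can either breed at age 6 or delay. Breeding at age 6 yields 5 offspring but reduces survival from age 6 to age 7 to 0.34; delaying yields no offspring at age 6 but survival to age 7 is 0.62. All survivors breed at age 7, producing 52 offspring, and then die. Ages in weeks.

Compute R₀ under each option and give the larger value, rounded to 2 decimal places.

breed at age 6: R₀ = 0.67 × (5 + 0.34 × 52) = 0.67 × 22.6800 = 15.1956
delay to age 7: R₀ = 0.67 × (0.62 × 52) = 0.67 × 32.2400 = 21.6008
Higher: delay to age 7 (21.6008).

21.60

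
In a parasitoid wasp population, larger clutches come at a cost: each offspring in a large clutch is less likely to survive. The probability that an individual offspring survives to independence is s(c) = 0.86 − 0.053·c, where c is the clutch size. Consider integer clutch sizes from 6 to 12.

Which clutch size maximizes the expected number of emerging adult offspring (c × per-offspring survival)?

8

Expected emerging adult offspring = c × s(c):
  c=6: 6 × 0.542 = 3.252
  c=7: 7 × 0.489 = 3.423
  c=8: 8 × 0.436 = 3.488
  c=9: 9 × 0.383 = 3.447
  c=10: 10 × 0.330 = 3.300
  c=11: 11 × 0.277 = 3.047
  c=12: 12 × 0.224 = 2.688
Maximum at c = 8 (3.488 emerging adult offspring).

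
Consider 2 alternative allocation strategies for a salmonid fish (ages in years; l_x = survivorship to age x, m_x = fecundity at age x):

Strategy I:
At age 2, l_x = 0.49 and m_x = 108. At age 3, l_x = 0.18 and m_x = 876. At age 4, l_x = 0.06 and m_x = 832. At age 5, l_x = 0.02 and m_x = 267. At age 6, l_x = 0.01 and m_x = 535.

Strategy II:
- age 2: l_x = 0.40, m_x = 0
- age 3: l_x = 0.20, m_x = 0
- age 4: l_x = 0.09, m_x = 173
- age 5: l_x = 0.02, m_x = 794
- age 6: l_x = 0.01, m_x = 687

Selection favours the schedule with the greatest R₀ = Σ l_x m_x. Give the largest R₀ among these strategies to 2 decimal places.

Strategy I: R₀ = 0.49×108 + 0.18×876 + 0.06×832 + 0.02×267 + 0.01×535 = 271.2100
Strategy II: R₀ = 0.40×0 + 0.20×0 + 0.09×173 + 0.02×794 + 0.01×687 = 38.3200
Highest R₀: strategy I with 271.2100.

271.21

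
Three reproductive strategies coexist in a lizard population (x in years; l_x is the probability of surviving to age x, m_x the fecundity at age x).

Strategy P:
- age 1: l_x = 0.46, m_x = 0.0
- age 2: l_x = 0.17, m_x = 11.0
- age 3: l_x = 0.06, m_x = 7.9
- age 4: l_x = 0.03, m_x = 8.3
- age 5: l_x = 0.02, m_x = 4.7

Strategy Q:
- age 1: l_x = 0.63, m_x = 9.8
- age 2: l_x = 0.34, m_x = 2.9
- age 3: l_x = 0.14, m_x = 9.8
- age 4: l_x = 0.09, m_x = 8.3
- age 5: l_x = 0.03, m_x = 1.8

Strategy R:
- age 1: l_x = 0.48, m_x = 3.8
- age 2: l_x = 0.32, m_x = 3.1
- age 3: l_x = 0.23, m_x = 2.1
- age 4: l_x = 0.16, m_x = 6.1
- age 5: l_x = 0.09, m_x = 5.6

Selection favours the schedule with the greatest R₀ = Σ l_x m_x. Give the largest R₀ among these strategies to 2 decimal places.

Strategy P: R₀ = 0.46×0.0 + 0.17×11.0 + 0.06×7.9 + 0.03×8.3 + 0.02×4.7 = 2.6870
Strategy Q: R₀ = 0.63×9.8 + 0.34×2.9 + 0.14×9.8 + 0.09×8.3 + 0.03×1.8 = 9.3330
Strategy R: R₀ = 0.48×3.8 + 0.32×3.1 + 0.23×2.1 + 0.16×6.1 + 0.09×5.6 = 4.7790
Highest R₀: strategy Q with 9.3330.

9.33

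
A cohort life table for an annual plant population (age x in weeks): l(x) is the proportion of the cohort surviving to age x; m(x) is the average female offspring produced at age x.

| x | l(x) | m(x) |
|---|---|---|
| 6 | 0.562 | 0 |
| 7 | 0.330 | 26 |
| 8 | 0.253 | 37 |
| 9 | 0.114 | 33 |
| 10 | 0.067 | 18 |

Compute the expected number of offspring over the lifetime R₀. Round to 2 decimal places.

22.91

R₀ = Σ l(x) m(x):
  age 6: 0.562 × 0 = 0.0000
  age 7: 0.330 × 26 = 8.5800
  age 8: 0.253 × 37 = 9.3610
  age 9: 0.114 × 33 = 3.7620
  age 10: 0.067 × 18 = 1.2060
R₀ = 0.0000 + 8.5800 + 9.3610 + 3.7620 + 1.2060 = 22.9090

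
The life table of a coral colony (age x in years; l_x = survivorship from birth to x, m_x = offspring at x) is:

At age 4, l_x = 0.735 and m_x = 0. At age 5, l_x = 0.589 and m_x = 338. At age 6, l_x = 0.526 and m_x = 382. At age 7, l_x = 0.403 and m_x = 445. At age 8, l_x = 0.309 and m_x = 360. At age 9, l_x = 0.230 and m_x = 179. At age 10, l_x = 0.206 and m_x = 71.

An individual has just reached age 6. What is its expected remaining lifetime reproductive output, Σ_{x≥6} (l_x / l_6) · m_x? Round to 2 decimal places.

1040.50

l_6 = 0.526. Conditional survival from age 6 to x is l_x / l_6.
  x=6: (0.526/0.526) × 382 = 382.0000
  x=7: (0.403/0.526) × 445 = 340.9411
  x=8: (0.309/0.526) × 360 = 211.4829
  x=9: (0.230/0.526) × 179 = 78.2700
  x=10: (0.206/0.526) × 71 = 27.8061
Sum = 382.0000 + 340.9411 + 211.4829 + 78.2700 + 27.8061 = 1040.5000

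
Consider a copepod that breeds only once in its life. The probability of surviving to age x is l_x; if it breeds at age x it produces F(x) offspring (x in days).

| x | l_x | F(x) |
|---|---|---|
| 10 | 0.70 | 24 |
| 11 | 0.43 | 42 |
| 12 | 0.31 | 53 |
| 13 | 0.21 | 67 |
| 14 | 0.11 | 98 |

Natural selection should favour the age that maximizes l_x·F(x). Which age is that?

Expected offspring if breeding at age x = l_x × F(x):
  age 10: 0.70 × 24 = 16.800
  age 11: 0.43 × 42 = 18.060
  age 12: 0.31 × 53 = 16.430
  age 13: 0.21 × 67 = 14.070
  age 14: 0.11 × 98 = 10.780
Maximum at age 11 (18.060).

11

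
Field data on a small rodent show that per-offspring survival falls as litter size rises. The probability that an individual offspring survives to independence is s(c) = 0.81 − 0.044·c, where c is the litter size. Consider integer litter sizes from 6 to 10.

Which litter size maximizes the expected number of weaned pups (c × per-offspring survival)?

Expected weaned pups = c × s(c):
  c=6: 6 × 0.546 = 3.276
  c=7: 7 × 0.502 = 3.514
  c=8: 8 × 0.458 = 3.664
  c=9: 9 × 0.414 = 3.726
  c=10: 10 × 0.370 = 3.700
Maximum at c = 9 (3.726 weaned pups).

9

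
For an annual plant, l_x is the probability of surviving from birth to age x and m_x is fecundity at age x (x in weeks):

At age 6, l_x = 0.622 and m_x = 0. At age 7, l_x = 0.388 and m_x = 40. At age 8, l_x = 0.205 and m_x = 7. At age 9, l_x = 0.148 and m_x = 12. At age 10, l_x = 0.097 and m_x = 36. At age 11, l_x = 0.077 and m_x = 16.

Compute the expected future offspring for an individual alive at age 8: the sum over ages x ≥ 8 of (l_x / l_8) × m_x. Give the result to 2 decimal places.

38.71

l_8 = 0.205. Conditional survival from age 8 to x is l_x / l_8.
  x=8: (0.205/0.205) × 7 = 7.0000
  x=9: (0.148/0.205) × 12 = 8.6634
  x=10: (0.097/0.205) × 36 = 17.0341
  x=11: (0.077/0.205) × 16 = 6.0098
Sum = 7.0000 + 8.6634 + 17.0341 + 6.0098 = 38.7073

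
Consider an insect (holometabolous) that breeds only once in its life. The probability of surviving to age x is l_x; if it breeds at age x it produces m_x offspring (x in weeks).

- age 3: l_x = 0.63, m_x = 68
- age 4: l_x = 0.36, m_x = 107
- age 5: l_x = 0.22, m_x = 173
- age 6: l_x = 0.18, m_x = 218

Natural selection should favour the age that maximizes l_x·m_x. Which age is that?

3

Expected offspring if breeding at age x = l_x × m_x:
  age 3: 0.63 × 68 = 42.840
  age 4: 0.36 × 107 = 38.520
  age 5: 0.22 × 173 = 38.060
  age 6: 0.18 × 218 = 39.240
Maximum at age 3 (42.840).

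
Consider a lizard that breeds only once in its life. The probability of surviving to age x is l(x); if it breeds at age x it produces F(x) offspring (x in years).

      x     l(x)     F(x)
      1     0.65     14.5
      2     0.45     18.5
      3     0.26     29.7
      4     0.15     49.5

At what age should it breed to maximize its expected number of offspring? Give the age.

Expected offspring if breeding at age x = l(x) × F(x):
  age 1: 0.65 × 14.5 = 9.425
  age 2: 0.45 × 18.5 = 8.325
  age 3: 0.26 × 29.7 = 7.722
  age 4: 0.15 × 49.5 = 7.425
Maximum at age 1 (9.425).

1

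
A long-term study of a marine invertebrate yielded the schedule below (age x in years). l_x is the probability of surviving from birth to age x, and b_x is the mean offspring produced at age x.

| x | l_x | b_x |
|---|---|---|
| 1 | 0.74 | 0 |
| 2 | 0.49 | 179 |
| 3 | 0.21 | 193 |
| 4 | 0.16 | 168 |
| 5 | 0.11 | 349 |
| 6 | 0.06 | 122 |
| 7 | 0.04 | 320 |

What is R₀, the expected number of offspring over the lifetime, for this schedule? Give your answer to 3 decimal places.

213.630

R₀ = Σ l_x b_x:
  age 1: 0.74 × 0 = 0.0000
  age 2: 0.49 × 179 = 87.7100
  age 3: 0.21 × 193 = 40.5300
  age 4: 0.16 × 168 = 26.8800
  age 5: 0.11 × 349 = 38.3900
  age 6: 0.06 × 122 = 7.3200
  age 7: 0.04 × 320 = 12.8000
R₀ = 0.0000 + 87.7100 + 40.5300 + 26.8800 + 38.3900 + 7.3200 + 12.8000 = 213.6300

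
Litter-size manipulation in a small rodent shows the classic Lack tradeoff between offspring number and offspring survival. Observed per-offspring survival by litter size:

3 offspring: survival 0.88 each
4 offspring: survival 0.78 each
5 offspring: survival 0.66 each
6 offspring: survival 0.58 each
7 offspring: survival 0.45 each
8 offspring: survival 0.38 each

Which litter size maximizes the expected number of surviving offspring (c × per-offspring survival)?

6

Expected surviving offspring = c × s(c):
  c=3: 3 × 0.88 = 2.640
  c=4: 4 × 0.78 = 3.120
  c=5: 5 × 0.66 = 3.300
  c=6: 6 × 0.58 = 3.480
  c=7: 7 × 0.45 = 3.150
  c=8: 8 × 0.38 = 3.040
Maximum at c = 6 (3.480 surviving offspring).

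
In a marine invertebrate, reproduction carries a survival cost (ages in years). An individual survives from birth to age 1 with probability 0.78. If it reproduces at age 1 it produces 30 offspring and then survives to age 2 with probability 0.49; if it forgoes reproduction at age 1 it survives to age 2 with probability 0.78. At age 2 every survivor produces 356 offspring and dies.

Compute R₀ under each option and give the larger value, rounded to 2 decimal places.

breed at age 1: R₀ = 0.78 × (30 + 0.49 × 356) = 0.78 × 204.4400 = 159.4632
delay to age 2: R₀ = 0.78 × (0.78 × 356) = 0.78 × 277.6800 = 216.5904
Higher: delay to age 2 (216.5904).

216.59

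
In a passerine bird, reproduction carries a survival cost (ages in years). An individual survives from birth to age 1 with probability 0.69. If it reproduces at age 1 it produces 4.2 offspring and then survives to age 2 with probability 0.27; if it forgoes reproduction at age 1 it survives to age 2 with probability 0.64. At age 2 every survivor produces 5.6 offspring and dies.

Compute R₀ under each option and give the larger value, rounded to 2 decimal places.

breed at age 1: R₀ = 0.69 × (4.2 + 0.27 × 5.6) = 0.69 × 5.7120 = 3.9413
delay to age 2: R₀ = 0.69 × (0.64 × 5.6) = 0.69 × 3.5840 = 2.4730
Higher: breed at age 1 (3.9413).

3.94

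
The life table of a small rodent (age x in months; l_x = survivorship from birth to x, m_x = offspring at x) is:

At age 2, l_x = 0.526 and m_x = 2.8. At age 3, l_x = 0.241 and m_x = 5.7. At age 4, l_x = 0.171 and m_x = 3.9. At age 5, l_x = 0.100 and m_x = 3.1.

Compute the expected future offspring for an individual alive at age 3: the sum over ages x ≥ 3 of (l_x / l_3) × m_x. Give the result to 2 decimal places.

9.75

l_3 = 0.241. Conditional survival from age 3 to x is l_x / l_3.
  x=3: (0.241/0.241) × 5.7 = 5.7000
  x=4: (0.171/0.241) × 3.9 = 2.7672
  x=5: (0.100/0.241) × 3.1 = 1.2863
Sum = 5.7000 + 2.7672 + 1.2863 = 9.7535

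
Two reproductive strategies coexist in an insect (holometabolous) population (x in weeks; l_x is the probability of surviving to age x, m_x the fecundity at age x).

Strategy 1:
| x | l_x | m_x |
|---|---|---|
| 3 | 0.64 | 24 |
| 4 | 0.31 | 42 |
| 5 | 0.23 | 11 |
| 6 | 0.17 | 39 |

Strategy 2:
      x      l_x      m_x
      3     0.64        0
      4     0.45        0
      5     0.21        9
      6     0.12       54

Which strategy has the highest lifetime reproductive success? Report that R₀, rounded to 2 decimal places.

Strategy 1: R₀ = 0.64×24 + 0.31×42 + 0.23×11 + 0.17×39 = 37.5400
Strategy 2: R₀ = 0.64×0 + 0.45×0 + 0.21×9 + 0.12×54 = 8.3700
Highest R₀: strategy 1 with 37.5400.

37.54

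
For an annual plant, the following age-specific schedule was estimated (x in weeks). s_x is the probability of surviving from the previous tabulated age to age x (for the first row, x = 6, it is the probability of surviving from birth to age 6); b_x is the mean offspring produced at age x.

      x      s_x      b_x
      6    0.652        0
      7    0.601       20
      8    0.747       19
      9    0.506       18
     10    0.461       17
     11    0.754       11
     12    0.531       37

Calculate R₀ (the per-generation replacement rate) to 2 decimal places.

18.80

Survivorship from birth: l_x = s_6·s_7·…·s_x.
  l_6 = 0.65200
  l_7 = 0.39185
  l_8 = 0.29271
  l_9 = 0.14811
  l_10 = 0.06828
  l_11 = 0.05148
  l_12 = 0.02734
R₀ = Σ l_x b_x:
  age 6: 0.65200 × 0 = 0.0000
  age 7: 0.39185 × 20 = 7.8370
  age 8: 0.29271 × 19 = 5.5615
  age 9: 0.14811 × 18 = 2.6660
  age 10: 0.06828 × 17 = 1.1608
  age 11: 0.05148 × 11 = 0.5663
  age 12: 0.02734 × 37 = 1.0116
R₀ = 0.0000 + 7.8370 + 5.5615 + 2.6660 + 1.1608 + 0.5663 + 1.0116 = 18.8031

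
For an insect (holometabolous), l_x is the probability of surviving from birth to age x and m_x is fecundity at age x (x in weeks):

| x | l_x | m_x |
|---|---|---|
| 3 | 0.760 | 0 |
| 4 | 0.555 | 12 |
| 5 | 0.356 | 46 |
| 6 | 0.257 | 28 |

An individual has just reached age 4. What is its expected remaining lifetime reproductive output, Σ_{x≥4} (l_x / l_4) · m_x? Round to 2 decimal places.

54.47

l_4 = 0.555. Conditional survival from age 4 to x is l_x / l_4.
  x=4: (0.555/0.555) × 12 = 12.0000
  x=5: (0.356/0.555) × 46 = 29.5063
  x=6: (0.257/0.555) × 28 = 12.9658
Sum = 12.0000 + 29.5063 + 12.9658 = 54.4721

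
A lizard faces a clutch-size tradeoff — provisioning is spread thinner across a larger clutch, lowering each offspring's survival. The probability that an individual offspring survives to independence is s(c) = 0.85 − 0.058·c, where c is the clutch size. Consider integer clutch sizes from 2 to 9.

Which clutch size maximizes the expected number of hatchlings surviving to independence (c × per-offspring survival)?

Expected hatchlings surviving to independence = c × s(c):
  c=2: 2 × 0.734 = 1.468
  c=3: 3 × 0.676 = 2.028
  c=4: 4 × 0.618 = 2.472
  c=5: 5 × 0.560 = 2.800
  c=6: 6 × 0.502 = 3.012
  c=7: 7 × 0.444 = 3.108
  c=8: 8 × 0.386 = 3.088
  c=9: 9 × 0.328 = 2.952
Maximum at c = 7 (3.108 hatchlings surviving to independence).

7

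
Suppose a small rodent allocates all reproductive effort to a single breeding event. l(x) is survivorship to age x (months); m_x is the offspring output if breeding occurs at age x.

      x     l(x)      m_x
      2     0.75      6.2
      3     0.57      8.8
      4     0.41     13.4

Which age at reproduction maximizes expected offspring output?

Expected offspring if breeding at age x = l(x) × m_x:
  age 2: 0.75 × 6.2 = 4.650
  age 3: 0.57 × 8.8 = 5.016
  age 4: 0.41 × 13.4 = 5.494
Maximum at age 4 (5.494).

4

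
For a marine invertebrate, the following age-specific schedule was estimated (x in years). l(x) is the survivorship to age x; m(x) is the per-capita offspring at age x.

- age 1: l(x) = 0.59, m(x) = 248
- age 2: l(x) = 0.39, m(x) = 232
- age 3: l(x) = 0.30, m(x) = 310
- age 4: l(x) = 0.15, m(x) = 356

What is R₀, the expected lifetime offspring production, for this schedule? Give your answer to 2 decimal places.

R₀ = Σ l(x) m(x):
  age 1: 0.59 × 248 = 146.3200
  age 2: 0.39 × 232 = 90.4800
  age 3: 0.30 × 310 = 93.0000
  age 4: 0.15 × 356 = 53.4000
R₀ = 146.3200 + 90.4800 + 93.0000 + 53.4000 = 383.2000

383.20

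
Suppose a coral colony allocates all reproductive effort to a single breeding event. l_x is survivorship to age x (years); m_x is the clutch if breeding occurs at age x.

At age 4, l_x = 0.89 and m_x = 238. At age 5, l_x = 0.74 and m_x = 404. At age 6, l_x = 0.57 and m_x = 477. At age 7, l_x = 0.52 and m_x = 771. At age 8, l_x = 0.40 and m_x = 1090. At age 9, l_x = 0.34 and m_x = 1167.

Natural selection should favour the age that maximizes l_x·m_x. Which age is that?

Expected offspring if breeding at age x = l_x × m_x:
  age 4: 0.89 × 238 = 211.820
  age 5: 0.74 × 404 = 298.960
  age 6: 0.57 × 477 = 271.890
  age 7: 0.52 × 771 = 400.920
  age 8: 0.40 × 1090 = 436.000
  age 9: 0.34 × 1167 = 396.780
Maximum at age 8 (436.000).

8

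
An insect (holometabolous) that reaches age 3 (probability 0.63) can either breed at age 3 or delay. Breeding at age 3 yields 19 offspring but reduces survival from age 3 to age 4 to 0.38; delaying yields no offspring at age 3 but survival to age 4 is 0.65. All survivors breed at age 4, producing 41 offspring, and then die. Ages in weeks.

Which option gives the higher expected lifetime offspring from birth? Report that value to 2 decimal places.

breed at age 3: R₀ = 0.63 × (19 + 0.38 × 41) = 0.63 × 34.5800 = 21.7854
delay to age 4: R₀ = 0.63 × (0.65 × 41) = 0.63 × 26.6500 = 16.7895
Higher: breed at age 3 (21.7854).

21.79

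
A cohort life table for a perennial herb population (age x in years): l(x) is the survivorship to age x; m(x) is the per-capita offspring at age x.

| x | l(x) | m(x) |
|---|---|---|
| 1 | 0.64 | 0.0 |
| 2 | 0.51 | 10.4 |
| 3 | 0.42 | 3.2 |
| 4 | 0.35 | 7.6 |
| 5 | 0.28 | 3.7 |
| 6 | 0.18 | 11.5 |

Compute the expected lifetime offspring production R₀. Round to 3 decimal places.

12.414

R₀ = Σ l(x) m(x):
  age 1: 0.64 × 0.0 = 0.0000
  age 2: 0.51 × 10.4 = 5.3040
  age 3: 0.42 × 3.2 = 1.3440
  age 4: 0.35 × 7.6 = 2.6600
  age 5: 0.28 × 3.7 = 1.0360
  age 6: 0.18 × 11.5 = 2.0700
R₀ = 0.0000 + 5.3040 + 1.3440 + 2.6600 + 1.0360 + 2.0700 = 12.4140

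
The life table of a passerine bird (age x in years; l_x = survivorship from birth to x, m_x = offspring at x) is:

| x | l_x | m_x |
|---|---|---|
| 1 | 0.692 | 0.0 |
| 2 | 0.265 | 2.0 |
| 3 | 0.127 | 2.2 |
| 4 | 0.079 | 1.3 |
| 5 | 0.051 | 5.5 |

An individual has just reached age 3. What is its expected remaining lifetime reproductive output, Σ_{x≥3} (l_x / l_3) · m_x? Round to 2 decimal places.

l_3 = 0.127. Conditional survival from age 3 to x is l_x / l_3.
  x=3: (0.127/0.127) × 2.2 = 2.2000
  x=4: (0.079/0.127) × 1.3 = 0.8087
  x=5: (0.051/0.127) × 5.5 = 2.2087
Sum = 2.2000 + 0.8087 + 2.2087 = 5.2173

5.22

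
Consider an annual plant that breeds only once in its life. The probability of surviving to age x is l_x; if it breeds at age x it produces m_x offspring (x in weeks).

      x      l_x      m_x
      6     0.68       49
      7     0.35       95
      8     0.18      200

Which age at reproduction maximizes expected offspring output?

Expected offspring if breeding at age x = l_x × m_x:
  age 6: 0.68 × 49 = 33.320
  age 7: 0.35 × 95 = 33.250
  age 8: 0.18 × 200 = 36.000
Maximum at age 8 (36.000).

8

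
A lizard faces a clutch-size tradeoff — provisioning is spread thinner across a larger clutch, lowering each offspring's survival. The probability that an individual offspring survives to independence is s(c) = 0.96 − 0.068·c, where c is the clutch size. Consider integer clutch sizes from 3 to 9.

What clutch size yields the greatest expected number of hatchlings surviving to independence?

Expected hatchlings surviving to independence = c × s(c):
  c=3: 3 × 0.756 = 2.268
  c=4: 4 × 0.688 = 2.752
  c=5: 5 × 0.620 = 3.100
  c=6: 6 × 0.552 = 3.312
  c=7: 7 × 0.484 = 3.388
  c=8: 8 × 0.416 = 3.328
  c=9: 9 × 0.348 = 3.132
Maximum at c = 7 (3.388 hatchlings surviving to independence).

7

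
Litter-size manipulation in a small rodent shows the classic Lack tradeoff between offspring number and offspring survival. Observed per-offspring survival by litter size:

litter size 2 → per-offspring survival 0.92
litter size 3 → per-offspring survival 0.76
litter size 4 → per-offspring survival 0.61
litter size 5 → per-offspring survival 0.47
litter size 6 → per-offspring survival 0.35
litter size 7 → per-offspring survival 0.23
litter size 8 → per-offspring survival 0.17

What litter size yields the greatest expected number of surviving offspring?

4

Expected surviving offspring = c × s(c):
  c=2: 2 × 0.92 = 1.840
  c=3: 3 × 0.76 = 2.280
  c=4: 4 × 0.61 = 2.440
  c=5: 5 × 0.47 = 2.350
  c=6: 6 × 0.35 = 2.100
  c=7: 7 × 0.23 = 1.610
  c=8: 8 × 0.17 = 1.360
Maximum at c = 4 (2.440 surviving offspring).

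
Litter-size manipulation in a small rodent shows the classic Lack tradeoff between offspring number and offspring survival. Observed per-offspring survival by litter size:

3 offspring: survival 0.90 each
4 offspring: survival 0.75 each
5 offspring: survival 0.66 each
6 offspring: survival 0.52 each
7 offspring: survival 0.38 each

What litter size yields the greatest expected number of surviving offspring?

Expected surviving offspring = c × s(c):
  c=3: 3 × 0.90 = 2.700
  c=4: 4 × 0.75 = 3.000
  c=5: 5 × 0.66 = 3.300
  c=6: 6 × 0.52 = 3.120
  c=7: 7 × 0.38 = 2.660
Maximum at c = 5 (3.300 surviving offspring).

5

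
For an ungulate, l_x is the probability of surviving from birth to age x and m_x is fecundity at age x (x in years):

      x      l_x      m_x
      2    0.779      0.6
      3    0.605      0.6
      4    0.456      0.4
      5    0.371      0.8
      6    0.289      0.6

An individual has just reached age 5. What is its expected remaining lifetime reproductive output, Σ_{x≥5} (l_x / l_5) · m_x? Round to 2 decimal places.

l_5 = 0.371. Conditional survival from age 5 to x is l_x / l_5.
  x=5: (0.371/0.371) × 0.8 = 0.8000
  x=6: (0.289/0.371) × 0.6 = 0.4674
Sum = 0.8000 + 0.4674 = 1.2674

1.27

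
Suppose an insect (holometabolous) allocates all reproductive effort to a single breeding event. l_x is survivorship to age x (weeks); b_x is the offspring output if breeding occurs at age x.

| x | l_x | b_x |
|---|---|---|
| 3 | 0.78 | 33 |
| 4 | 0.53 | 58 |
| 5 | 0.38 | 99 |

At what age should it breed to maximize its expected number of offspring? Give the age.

5

Expected offspring if breeding at age x = l_x × b_x:
  age 3: 0.78 × 33 = 25.740
  age 4: 0.53 × 58 = 30.740
  age 5: 0.38 × 99 = 37.620
Maximum at age 5 (37.620).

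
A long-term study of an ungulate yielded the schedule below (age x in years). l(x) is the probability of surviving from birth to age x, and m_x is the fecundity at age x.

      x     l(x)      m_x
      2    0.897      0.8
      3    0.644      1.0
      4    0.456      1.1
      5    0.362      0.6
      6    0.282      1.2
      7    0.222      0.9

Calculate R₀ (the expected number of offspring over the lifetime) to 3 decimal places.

2.619

R₀ = Σ l(x) m_x:
  age 2: 0.897 × 0.8 = 0.7176
  age 3: 0.644 × 1.0 = 0.6440
  age 4: 0.456 × 1.1 = 0.5016
  age 5: 0.362 × 0.6 = 0.2172
  age 6: 0.282 × 1.2 = 0.3384
  age 7: 0.222 × 0.9 = 0.1998
R₀ = 0.7176 + 0.6440 + 0.5016 + 0.2172 + 0.3384 + 0.1998 = 2.6186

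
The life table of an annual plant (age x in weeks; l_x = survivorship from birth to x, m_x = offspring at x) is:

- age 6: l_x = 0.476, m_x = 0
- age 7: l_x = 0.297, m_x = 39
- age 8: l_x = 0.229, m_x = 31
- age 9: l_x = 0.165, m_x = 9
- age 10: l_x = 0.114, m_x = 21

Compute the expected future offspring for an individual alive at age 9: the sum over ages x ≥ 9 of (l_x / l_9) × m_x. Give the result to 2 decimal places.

23.51

l_9 = 0.165. Conditional survival from age 9 to x is l_x / l_9.
  x=9: (0.165/0.165) × 9 = 9.0000
  x=10: (0.114/0.165) × 21 = 14.5091
Sum = 9.0000 + 14.5091 = 23.5091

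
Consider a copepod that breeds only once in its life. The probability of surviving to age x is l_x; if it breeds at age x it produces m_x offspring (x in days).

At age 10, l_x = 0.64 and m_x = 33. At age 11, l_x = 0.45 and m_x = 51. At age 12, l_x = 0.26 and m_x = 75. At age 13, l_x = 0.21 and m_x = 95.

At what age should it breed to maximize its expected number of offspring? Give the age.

Expected offspring if breeding at age x = l_x × m_x:
  age 10: 0.64 × 33 = 21.120
  age 11: 0.45 × 51 = 22.950
  age 12: 0.26 × 75 = 19.500
  age 13: 0.21 × 95 = 19.950
Maximum at age 11 (22.950).

11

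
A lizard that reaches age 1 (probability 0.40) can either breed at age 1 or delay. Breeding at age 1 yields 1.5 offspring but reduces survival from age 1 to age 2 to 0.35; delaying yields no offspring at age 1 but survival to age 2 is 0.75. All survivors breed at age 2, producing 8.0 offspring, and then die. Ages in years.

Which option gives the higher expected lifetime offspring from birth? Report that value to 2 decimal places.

2.40

breed at age 1: R₀ = 0.40 × (1.5 + 0.35 × 8.0) = 0.40 × 4.3000 = 1.7200
delay to age 2: R₀ = 0.40 × (0.75 × 8.0) = 0.40 × 6.0000 = 2.4000
Higher: delay to age 2 (2.4000).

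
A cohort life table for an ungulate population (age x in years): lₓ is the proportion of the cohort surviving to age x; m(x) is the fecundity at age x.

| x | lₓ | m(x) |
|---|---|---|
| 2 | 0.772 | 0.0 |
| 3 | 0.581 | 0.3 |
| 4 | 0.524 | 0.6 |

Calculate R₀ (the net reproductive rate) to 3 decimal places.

0.489

R₀ = Σ lₓ m(x):
  age 2: 0.772 × 0.0 = 0.0000
  age 3: 0.581 × 0.3 = 0.1743
  age 4: 0.524 × 0.6 = 0.3144
R₀ = 0.0000 + 0.1743 + 0.3144 = 0.4887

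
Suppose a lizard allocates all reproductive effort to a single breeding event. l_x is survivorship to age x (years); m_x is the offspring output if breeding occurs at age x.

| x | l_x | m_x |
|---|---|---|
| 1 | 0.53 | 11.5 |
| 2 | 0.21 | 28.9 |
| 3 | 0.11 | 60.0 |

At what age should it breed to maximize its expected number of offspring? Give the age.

3

Expected offspring if breeding at age x = l_x × m_x:
  age 1: 0.53 × 11.5 = 6.095
  age 2: 0.21 × 28.9 = 6.069
  age 3: 0.11 × 60.0 = 6.600
Maximum at age 3 (6.600).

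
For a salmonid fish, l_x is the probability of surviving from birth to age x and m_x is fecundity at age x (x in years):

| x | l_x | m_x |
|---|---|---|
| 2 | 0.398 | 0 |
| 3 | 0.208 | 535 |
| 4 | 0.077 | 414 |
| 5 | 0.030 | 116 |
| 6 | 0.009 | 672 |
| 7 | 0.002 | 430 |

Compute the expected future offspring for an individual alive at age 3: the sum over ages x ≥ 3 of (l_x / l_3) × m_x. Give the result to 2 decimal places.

738.20

l_3 = 0.208. Conditional survival from age 3 to x is l_x / l_3.
  x=3: (0.208/0.208) × 535 = 535.0000
  x=4: (0.077/0.208) × 414 = 153.2596
  x=5: (0.030/0.208) × 116 = 16.7308
  x=6: (0.009/0.208) × 672 = 29.0769
  x=7: (0.002/0.208) × 430 = 4.1346
Sum = 535.0000 + 153.2596 + 16.7308 + 29.0769 + 4.1346 = 738.2019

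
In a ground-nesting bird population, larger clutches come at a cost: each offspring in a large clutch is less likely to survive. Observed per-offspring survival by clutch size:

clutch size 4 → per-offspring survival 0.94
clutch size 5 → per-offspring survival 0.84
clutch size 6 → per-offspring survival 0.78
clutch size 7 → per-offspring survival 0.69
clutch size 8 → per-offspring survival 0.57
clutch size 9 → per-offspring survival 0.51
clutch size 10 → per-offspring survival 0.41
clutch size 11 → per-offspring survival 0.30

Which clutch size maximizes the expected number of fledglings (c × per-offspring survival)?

Expected fledglings = c × s(c):
  c=4: 4 × 0.94 = 3.760
  c=5: 5 × 0.84 = 4.200
  c=6: 6 × 0.78 = 4.680
  c=7: 7 × 0.69 = 4.830
  c=8: 8 × 0.57 = 4.560
  c=9: 9 × 0.51 = 4.590
  c=10: 10 × 0.41 = 4.100
  c=11: 11 × 0.30 = 3.300
Maximum at c = 7 (4.830 fledglings).

7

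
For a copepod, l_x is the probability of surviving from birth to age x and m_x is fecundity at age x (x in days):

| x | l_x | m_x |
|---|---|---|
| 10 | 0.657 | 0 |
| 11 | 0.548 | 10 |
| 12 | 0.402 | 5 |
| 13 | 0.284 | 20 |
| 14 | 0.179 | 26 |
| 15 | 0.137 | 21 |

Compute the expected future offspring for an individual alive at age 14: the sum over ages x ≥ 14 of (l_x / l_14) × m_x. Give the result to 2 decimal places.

l_14 = 0.179. Conditional survival from age 14 to x is l_x / l_14.
  x=14: (0.179/0.179) × 26 = 26.0000
  x=15: (0.137/0.179) × 21 = 16.0726
Sum = 26.0000 + 16.0726 = 42.0726

42.07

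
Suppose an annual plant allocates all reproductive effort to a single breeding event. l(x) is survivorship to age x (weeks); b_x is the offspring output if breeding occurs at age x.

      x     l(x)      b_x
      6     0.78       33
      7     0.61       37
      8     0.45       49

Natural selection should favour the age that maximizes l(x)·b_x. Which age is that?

6

Expected offspring if breeding at age x = l(x) × b_x:
  age 6: 0.78 × 33 = 25.740
  age 7: 0.61 × 37 = 22.570
  age 8: 0.45 × 49 = 22.050
Maximum at age 6 (25.740).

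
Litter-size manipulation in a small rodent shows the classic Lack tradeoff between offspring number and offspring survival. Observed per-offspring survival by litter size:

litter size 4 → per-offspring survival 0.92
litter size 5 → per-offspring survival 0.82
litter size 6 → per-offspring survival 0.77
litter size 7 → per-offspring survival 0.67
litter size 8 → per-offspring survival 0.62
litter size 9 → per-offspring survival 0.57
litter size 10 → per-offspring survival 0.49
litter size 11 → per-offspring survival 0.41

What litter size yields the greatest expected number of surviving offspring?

9

Expected surviving offspring = c × s(c):
  c=4: 4 × 0.92 = 3.680
  c=5: 5 × 0.82 = 4.100
  c=6: 6 × 0.77 = 4.620
  c=7: 7 × 0.67 = 4.690
  c=8: 8 × 0.62 = 4.960
  c=9: 9 × 0.57 = 5.130
  c=10: 10 × 0.49 = 4.900
  c=11: 11 × 0.41 = 4.510
Maximum at c = 9 (5.130 surviving offspring).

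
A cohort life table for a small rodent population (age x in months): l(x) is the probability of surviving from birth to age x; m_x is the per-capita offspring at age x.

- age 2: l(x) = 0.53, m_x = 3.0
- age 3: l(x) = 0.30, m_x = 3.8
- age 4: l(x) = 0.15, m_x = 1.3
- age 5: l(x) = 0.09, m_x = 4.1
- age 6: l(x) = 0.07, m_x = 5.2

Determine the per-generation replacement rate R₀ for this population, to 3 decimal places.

R₀ = Σ l(x) m_x:
  age 2: 0.53 × 3.0 = 1.5900
  age 3: 0.30 × 3.8 = 1.1400
  age 4: 0.15 × 1.3 = 0.1950
  age 5: 0.09 × 4.1 = 0.3690
  age 6: 0.07 × 5.2 = 0.3640
R₀ = 1.5900 + 1.1400 + 0.1950 + 0.3690 + 0.3640 = 3.6580

3.658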